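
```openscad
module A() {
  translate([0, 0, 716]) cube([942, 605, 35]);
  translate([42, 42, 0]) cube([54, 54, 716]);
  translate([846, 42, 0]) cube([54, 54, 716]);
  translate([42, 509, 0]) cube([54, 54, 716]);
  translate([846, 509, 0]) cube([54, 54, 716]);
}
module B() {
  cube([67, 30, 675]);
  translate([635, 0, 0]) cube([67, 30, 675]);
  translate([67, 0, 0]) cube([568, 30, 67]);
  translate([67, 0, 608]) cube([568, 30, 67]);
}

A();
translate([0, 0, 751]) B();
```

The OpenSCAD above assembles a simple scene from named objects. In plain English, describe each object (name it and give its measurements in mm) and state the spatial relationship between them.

A is a table: top 942 mm (x) × 605 mm (y), 35 mm thick, upper face at z = 751 mm, on four 54×54 mm square legs, each inset 42 mm from the nearest pair of top edges, running from z = 0 to the bottom of the top.

B is a picture frame with a 568×541 mm rectangular opening (x by z) and a uniform 67 mm border on every side. Frame depth is 30 mm along y. It is built from two vertical stiles running the full outside height and two horizontal rails spanning the gap between the stiles.

The picture frame is on top of the table.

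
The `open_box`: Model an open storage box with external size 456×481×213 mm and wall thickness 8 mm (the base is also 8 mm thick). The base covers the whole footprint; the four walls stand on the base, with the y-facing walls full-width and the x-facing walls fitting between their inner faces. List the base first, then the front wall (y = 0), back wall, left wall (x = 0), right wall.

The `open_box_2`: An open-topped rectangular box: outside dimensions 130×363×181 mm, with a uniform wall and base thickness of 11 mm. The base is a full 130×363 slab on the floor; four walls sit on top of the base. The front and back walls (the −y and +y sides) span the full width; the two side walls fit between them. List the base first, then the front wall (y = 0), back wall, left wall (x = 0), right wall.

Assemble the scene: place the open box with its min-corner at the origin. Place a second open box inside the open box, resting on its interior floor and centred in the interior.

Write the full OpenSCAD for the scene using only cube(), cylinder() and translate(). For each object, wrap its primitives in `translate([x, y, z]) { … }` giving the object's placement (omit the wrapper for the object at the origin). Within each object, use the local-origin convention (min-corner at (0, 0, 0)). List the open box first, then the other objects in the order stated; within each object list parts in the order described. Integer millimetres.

cube([456, 481, 8]);
translate([0, 0, 8]) cube([456, 8, 205]);
translate([0, 473, 8]) cube([456, 8, 205]);
translate([0, 8, 8]) cube([8, 465, 205]);
translate([448, 8, 8]) cube([8, 465, 205]);
translate([163, 59, 8]) {
  cube([130, 363, 11]);
  translate([0, 0, 11]) cube([130, 11, 170]);
  translate([0, 352, 11]) cube([130, 11, 170]);
  translate([0, 11, 11]) cube([11, 341, 170]);
  translate([119, 11, 11]) cube([11, 341, 170]);
}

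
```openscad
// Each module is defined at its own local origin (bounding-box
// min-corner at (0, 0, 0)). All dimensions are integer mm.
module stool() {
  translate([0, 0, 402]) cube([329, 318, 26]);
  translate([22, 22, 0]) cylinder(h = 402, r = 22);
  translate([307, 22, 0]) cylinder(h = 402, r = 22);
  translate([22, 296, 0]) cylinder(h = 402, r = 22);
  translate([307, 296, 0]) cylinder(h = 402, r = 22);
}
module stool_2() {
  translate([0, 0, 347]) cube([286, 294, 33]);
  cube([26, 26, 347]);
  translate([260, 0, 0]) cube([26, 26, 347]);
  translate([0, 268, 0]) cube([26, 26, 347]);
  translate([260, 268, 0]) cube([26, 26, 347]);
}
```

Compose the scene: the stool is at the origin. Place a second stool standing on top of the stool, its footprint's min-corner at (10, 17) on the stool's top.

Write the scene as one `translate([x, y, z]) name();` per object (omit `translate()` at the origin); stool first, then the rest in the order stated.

stool();
translate([10, 17, 428]) stool_2();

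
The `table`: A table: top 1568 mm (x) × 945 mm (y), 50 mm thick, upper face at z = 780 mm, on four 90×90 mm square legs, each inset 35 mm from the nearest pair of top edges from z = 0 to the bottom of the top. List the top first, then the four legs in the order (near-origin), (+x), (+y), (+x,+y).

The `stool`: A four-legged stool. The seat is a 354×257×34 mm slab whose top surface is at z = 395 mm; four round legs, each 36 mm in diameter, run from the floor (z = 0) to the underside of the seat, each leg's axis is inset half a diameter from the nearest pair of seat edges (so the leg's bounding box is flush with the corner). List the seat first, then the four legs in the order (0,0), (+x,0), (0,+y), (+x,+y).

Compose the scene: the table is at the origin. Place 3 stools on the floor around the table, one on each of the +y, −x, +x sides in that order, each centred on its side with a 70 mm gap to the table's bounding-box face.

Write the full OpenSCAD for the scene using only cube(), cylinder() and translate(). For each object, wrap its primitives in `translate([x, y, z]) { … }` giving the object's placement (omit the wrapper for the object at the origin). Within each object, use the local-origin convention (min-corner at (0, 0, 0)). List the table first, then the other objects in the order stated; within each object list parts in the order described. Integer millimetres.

translate([0, 0, 730]) cube([1568, 945, 50]);
translate([35, 35, 0]) cube([90, 90, 730]);
translate([1443, 35, 0]) cube([90, 90, 730]);
translate([35, 820, 0]) cube([90, 90, 730]);
translate([1443, 820, 0]) cube([90, 90, 730]);
translate([607, 1015, 0]) {
  translate([0, 0, 361]) cube([354, 257, 34]);
  translate([18, 18, 0]) cylinder(h = 361, r = 18);
  translate([336, 18, 0]) cylinder(h = 361, r = 18);
  translate([18, 239, 0]) cylinder(h = 361, r = 18);
  translate([336, 239, 0]) cylinder(h = 361, r = 18);
}
translate([-424, 344, 0]) {
  translate([0, 0, 361]) cube([354, 257, 34]);
  translate([18, 18, 0]) cylinder(h = 361, r = 18);
  translate([336, 18, 0]) cylinder(h = 361, r = 18);
  translate([18, 239, 0]) cylinder(h = 361, r = 18);
  translate([336, 239, 0]) cylinder(h = 361, r = 18);
}
translate([1638, 344, 0]) {
  translate([0, 0, 361]) cube([354, 257, 34]);
  translate([18, 18, 0]) cylinder(h = 361, r = 18);
  translate([336, 18, 0]) cylinder(h = 361, r = 18);
  translate([18, 239, 0]) cylinder(h = 361, r = 18);
  translate([336, 239, 0]) cylinder(h = 361, r = 18);
}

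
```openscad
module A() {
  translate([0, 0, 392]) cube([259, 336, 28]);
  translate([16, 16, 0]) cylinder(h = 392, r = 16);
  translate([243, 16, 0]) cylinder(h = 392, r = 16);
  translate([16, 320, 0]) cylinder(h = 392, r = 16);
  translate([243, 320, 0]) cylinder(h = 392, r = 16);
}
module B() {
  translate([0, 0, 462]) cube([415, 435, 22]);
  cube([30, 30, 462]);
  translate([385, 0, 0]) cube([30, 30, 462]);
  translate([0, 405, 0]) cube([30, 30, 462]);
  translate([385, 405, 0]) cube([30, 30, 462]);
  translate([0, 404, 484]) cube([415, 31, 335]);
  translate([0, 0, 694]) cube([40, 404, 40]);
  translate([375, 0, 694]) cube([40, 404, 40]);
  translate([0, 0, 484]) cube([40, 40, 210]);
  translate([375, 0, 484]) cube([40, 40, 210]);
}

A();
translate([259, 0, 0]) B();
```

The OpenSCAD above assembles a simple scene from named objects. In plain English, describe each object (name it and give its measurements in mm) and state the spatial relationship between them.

A is a four-legged stool. The seat is a 259×336×28 mm slab whose top surface is at z = 420 mm; four round legs, each 32 mm in diameter, run from the floor (z = 0) to the underside of the seat, each leg's axis is inset half a diameter from the nearest pair of seat edges (so the leg's bounding box is flush with the corner).

B is a chair: 415×435 mm seat, 22 mm thick, top at z = 484 mm, on four 30 mm square corner legs flush with the seat edges. A 31 mm thick backrest slab spans the full seat width, extending 335 mm above the seat top, its back face flush with the seat's +y edge. Two armrests of 40×40 mm section run along each side from the seat's front edge to the front of the backrest, top faces 250 mm above the seat top and outer faces flush with the seat's x-edges; a 40×40 mm post under the front of each armrest stands on the seat at the front corner.

The chair is against the stool's +x side, with their −y faces flush.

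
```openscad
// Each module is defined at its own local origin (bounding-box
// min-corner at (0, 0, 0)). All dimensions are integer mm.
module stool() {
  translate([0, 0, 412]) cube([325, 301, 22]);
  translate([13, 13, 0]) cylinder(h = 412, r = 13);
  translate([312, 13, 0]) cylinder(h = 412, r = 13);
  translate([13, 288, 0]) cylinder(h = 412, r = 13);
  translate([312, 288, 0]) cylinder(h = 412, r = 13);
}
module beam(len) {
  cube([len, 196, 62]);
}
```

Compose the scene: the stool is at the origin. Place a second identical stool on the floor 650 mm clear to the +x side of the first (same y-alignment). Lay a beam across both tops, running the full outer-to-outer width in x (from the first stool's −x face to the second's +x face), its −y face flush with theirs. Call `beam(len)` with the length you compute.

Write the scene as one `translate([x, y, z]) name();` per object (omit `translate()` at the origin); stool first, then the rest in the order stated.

stool();
translate([975, 0, 0]) stool();
translate([0, 0, 434]) beam(1300);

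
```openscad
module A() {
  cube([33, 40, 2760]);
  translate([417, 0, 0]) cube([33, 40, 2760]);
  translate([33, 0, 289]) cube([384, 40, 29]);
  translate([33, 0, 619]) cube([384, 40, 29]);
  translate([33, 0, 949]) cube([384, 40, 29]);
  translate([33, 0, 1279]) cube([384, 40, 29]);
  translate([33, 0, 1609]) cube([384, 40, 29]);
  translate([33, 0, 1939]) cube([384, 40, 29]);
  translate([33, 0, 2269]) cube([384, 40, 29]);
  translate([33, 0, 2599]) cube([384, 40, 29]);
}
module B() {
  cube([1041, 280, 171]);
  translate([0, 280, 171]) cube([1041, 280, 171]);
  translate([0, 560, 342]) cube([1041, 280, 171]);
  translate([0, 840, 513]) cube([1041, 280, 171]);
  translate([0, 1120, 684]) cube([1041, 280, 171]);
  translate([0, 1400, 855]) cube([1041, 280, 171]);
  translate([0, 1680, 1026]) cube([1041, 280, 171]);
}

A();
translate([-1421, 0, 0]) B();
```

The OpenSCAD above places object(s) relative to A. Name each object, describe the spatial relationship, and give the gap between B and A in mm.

A is a ladder. B is a staircase. The staircase is on the floor beside the ladder on its −x side. The gap between the staircase and the ladder is 380 mm.

The staircase's nearest face is 380 mm from the ladder's −x face.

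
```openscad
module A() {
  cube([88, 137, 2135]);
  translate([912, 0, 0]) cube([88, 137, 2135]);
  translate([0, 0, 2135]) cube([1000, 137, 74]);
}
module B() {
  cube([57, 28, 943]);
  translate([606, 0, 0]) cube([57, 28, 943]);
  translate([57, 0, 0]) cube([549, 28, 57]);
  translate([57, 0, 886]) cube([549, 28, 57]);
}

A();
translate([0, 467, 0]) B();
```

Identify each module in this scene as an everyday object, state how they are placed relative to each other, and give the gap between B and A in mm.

A is a door frame. B is a picture frame. The picture frame is on the floor beside the door frame on its +y side. The gap between the picture frame and the door frame is 330 mm.

The picture frame's nearest face is 330 mm from the door frame's +y face.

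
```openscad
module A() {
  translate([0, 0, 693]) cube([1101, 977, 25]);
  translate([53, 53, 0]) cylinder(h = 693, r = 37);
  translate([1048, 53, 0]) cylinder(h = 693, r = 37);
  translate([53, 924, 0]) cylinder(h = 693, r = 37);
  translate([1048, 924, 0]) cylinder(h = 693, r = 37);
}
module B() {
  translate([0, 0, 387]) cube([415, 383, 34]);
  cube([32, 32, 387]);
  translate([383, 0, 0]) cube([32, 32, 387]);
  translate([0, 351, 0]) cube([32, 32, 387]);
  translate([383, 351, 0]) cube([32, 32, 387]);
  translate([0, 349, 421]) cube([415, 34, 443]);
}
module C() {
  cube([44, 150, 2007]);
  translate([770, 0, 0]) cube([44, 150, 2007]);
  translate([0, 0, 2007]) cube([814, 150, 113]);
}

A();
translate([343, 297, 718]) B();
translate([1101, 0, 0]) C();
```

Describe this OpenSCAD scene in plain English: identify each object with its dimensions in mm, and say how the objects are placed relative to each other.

A is a rectangular dining table. The top is 1101×977×25 mm with its upper surface at z = 718 mm. It stands on four round legs of 74 mm diameter, each leg's bounding box inset 16 mm from the nearest pair of top edges, running from the floor to the underside of the top.

B is a chair: 415×383 mm seat, 34 mm thick, top at z = 421 mm, on four 32 mm square corner legs flush with the seat edges. A 34 mm thick backrest slab spans the full seat width, extending 443 mm above the seat top, its back face flush with the seat's +y edge.

C is a door frame. The clear opening is 726 mm wide and 2007 mm high. Two 44 mm wide jambs, 150 mm deep, stand either side of the opening from the floor to the top of the opening. A 113 mm thick head sits across the top of both jambs, spanning the full outside width of the frame.

The chair is on top of the table, centred. The door frame is against the table's +x side, with their −y faces flush.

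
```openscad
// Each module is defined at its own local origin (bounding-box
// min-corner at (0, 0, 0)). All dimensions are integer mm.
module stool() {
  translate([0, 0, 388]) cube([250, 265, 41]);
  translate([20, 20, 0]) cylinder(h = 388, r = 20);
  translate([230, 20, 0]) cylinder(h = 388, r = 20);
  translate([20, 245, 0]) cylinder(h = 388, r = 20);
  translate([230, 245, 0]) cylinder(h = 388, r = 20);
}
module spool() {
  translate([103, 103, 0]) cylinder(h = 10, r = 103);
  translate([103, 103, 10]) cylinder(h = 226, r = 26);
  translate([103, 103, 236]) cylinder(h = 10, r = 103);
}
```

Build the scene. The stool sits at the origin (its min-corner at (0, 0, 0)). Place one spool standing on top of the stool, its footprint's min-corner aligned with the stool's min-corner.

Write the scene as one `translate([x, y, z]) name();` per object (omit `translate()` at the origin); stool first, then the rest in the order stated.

stool();
translate([0, 0, 429]) spool();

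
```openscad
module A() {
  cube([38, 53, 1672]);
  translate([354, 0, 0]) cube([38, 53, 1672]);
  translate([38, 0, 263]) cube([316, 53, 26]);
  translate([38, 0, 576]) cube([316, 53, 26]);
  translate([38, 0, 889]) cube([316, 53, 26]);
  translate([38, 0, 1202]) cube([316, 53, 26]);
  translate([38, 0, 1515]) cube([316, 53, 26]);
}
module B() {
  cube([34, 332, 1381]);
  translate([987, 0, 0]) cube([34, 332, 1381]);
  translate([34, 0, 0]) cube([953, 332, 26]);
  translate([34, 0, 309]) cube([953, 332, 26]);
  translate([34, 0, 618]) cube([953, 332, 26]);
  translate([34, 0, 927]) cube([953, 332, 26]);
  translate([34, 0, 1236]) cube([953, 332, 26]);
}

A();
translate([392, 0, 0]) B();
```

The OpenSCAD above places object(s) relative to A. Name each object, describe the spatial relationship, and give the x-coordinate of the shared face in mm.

The ladder's +x face and the bookshelf's −x face are both at x = 392 mm.

A is a ladder. B is a bookshelf. The bookshelf is against the ladder's +x side, with their −y faces flush. The x-coordinate of the shared face is 392 mm.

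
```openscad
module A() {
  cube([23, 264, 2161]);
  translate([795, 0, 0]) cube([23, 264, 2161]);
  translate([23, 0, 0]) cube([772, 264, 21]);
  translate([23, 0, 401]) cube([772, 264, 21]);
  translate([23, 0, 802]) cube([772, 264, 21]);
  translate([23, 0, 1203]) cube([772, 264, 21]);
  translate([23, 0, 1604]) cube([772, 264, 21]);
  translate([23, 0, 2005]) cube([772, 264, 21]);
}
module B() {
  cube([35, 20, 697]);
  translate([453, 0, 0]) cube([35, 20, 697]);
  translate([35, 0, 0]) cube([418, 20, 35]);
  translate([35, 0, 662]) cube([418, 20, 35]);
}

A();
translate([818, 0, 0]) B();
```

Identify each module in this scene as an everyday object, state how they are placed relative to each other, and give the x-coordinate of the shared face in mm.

The bookshelf's +x face and the picture frame's −x face are both at x = 818 mm.

A is a bookshelf. B is a picture frame. The picture frame is against the bookshelf's +x side, with their −y faces flush. The x-coordinate of the shared face is 818 mm.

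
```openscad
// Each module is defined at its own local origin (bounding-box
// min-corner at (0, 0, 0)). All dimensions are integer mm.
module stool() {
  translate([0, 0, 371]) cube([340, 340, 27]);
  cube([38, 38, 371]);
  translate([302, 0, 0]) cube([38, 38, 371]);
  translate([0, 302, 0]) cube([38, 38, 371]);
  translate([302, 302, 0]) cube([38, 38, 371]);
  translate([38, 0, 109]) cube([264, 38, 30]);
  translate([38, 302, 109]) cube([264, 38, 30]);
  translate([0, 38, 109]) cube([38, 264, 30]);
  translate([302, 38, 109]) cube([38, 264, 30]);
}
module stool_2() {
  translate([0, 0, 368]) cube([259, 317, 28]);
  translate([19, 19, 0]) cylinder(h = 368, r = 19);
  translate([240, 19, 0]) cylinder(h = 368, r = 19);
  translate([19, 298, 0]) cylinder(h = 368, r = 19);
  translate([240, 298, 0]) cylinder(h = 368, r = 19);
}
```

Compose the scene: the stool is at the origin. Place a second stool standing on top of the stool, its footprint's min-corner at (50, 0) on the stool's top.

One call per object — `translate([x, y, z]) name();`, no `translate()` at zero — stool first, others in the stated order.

stool();
translate([50, 0, 398]) stool_2();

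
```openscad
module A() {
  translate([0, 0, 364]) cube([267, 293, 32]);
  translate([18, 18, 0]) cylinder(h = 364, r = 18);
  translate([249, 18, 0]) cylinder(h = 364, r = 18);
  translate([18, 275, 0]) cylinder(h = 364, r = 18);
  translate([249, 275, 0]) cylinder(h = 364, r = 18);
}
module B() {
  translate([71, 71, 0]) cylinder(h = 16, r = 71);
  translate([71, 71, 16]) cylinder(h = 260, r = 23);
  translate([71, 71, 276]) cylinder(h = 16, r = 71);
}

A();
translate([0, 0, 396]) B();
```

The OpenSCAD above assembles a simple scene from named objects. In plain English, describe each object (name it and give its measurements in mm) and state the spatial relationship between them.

A is a simple wooden stool: a rectangular seat 267 mm (x) by 293 mm (y), 32 mm thick, top face at z = 396 mm, on four round legs, each 36 mm in diameter. The legs rest on z = 0, each leg's axis is inset half a diameter from the nearest pair of seat edges (so the leg's bounding box is flush with the corner).

B is a spool: two coaxial disc flanges of radius 71 mm and thickness 16 mm, joined by a core cylinder of radius 23 mm and height 260 mm. The lower flange rests on z = 0 and the three cylinders share a vertical axis.

The spool is on top of the stool.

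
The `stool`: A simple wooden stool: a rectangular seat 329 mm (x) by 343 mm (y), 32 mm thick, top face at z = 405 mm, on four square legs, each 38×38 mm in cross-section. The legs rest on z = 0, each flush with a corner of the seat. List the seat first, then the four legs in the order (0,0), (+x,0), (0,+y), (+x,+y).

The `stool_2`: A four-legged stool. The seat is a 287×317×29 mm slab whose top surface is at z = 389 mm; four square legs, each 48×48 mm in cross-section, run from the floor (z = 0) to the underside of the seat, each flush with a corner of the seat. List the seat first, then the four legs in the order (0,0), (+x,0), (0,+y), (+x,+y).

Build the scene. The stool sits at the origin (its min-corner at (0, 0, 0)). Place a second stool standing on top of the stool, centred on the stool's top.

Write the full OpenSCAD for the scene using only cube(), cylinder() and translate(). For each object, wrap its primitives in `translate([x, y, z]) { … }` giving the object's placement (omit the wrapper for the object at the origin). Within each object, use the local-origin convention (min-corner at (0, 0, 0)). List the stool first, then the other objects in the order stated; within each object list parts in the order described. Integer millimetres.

translate([0, 0, 373]) cube([329, 343, 32]);
cube([38, 38, 373]);
translate([291, 0, 0]) cube([38, 38, 373]);
translate([0, 305, 0]) cube([38, 38, 373]);
translate([291, 305, 0]) cube([38, 38, 373]);
translate([21, 13, 405]) {
  translate([0, 0, 360]) cube([287, 317, 29]);
  cube([48, 48, 360]);
  translate([239, 0, 0]) cube([48, 48, 360]);
  translate([0, 269, 0]) cube([48, 48, 360]);
  translate([239, 269, 0]) cube([48, 48, 360]);
}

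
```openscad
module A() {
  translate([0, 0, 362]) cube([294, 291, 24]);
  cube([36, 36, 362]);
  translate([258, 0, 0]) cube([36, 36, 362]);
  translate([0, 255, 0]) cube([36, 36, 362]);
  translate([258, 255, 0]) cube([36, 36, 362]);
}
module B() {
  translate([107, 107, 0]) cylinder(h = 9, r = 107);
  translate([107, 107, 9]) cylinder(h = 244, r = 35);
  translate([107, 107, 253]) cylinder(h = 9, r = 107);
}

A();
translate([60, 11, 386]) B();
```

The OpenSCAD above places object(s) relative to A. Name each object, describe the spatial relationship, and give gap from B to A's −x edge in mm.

A is a stool. B is a spool. The spool is on top of the stool. The gap from the spool to the stool's −x edge is 60 mm.

The spool's min-x is at 60; the stool's min-x is 0; gap = 60 mm.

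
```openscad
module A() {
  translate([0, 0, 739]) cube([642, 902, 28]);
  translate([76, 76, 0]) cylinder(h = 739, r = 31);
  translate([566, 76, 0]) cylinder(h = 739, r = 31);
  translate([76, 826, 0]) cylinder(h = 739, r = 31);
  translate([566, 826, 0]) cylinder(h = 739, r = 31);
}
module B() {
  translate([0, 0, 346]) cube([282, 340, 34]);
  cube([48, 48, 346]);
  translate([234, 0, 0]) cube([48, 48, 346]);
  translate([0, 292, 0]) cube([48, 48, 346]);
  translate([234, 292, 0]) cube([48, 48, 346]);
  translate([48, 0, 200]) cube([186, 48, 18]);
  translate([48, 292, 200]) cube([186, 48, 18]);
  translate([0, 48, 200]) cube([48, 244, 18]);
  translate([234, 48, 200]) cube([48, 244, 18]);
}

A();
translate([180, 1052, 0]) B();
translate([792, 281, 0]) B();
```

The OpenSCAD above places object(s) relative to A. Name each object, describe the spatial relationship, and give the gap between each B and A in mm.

Each stool's nearest face is 150 mm from the table's bounding box.

A is a table. B is a stool. Two stools sit around the table at the +y, +x sides. The gap between each stool and the table is 150 mm.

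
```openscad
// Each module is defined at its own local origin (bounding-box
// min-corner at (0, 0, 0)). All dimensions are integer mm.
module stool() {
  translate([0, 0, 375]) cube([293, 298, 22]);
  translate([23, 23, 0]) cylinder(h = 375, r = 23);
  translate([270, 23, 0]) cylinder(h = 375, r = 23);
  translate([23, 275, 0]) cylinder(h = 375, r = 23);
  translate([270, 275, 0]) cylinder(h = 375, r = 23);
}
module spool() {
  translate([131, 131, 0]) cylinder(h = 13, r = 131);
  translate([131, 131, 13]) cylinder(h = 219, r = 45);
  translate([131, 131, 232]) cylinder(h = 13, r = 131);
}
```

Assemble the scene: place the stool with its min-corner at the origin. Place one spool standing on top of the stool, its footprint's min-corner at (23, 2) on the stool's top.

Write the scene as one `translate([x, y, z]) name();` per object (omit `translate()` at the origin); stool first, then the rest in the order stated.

stool();
translate([23, 2, 397]) spool();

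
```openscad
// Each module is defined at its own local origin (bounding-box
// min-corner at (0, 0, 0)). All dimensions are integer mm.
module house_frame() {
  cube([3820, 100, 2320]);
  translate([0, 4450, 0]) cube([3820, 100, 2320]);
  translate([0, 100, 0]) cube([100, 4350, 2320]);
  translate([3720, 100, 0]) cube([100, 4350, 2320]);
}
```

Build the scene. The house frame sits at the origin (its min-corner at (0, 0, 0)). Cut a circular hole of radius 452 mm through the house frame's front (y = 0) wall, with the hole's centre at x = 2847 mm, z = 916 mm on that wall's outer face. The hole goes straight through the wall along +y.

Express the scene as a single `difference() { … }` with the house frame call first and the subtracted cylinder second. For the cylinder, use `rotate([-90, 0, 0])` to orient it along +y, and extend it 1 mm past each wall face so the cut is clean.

difference() {
  house_frame();
  translate([2847, -1, 916]) rotate([-90, 0, 0]) cylinder(h = 102, r = 452);
}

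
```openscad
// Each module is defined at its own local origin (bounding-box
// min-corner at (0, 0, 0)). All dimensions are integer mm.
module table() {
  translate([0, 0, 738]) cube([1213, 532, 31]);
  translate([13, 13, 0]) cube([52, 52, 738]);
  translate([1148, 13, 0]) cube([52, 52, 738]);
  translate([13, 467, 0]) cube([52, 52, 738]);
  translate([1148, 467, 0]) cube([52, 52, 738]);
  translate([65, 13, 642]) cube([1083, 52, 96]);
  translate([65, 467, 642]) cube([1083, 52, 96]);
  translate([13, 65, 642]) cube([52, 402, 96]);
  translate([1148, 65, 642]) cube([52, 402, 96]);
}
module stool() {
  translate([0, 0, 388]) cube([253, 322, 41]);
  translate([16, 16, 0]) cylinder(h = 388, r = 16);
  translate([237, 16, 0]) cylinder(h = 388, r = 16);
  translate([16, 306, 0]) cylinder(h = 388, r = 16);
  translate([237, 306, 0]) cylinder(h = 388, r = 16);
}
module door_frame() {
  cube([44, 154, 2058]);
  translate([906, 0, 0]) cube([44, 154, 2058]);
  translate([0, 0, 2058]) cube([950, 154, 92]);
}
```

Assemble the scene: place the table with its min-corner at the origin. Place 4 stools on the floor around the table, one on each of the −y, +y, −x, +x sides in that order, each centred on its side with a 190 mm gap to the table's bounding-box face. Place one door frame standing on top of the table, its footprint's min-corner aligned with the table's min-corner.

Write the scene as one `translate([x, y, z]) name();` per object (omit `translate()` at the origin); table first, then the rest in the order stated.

table();
translate([480, -512, 0]) stool();
translate([480, 722, 0]) stool();
translate([-443, 105, 0]) stool();
translate([1403, 105, 0]) stool();
translate([0, 0, 769]) door_frame();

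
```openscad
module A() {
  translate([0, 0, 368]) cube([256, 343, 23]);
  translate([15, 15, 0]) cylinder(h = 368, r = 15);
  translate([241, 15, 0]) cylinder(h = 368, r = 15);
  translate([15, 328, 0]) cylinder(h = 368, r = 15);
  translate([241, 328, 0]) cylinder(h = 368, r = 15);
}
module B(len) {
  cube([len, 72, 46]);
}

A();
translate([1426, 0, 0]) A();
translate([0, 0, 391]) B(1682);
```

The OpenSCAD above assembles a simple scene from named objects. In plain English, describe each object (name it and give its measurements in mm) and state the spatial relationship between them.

A is a four-legged stool. The seat is a 256×343×23 mm slab whose top surface is at z = 391 mm; four round legs, each 30 mm in diameter, run from the floor (z = 0) to the underside of the seat, each leg's axis is inset half a diameter from the nearest pair of seat edges (so the leg's bounding box is flush with the corner).

B is a rectangular beam 1682 mm long (x), 72 mm deep (y), 46 mm thick (z).

The beam spans the tops of two stools placed 1170 mm apart, resting at z = 391 mm.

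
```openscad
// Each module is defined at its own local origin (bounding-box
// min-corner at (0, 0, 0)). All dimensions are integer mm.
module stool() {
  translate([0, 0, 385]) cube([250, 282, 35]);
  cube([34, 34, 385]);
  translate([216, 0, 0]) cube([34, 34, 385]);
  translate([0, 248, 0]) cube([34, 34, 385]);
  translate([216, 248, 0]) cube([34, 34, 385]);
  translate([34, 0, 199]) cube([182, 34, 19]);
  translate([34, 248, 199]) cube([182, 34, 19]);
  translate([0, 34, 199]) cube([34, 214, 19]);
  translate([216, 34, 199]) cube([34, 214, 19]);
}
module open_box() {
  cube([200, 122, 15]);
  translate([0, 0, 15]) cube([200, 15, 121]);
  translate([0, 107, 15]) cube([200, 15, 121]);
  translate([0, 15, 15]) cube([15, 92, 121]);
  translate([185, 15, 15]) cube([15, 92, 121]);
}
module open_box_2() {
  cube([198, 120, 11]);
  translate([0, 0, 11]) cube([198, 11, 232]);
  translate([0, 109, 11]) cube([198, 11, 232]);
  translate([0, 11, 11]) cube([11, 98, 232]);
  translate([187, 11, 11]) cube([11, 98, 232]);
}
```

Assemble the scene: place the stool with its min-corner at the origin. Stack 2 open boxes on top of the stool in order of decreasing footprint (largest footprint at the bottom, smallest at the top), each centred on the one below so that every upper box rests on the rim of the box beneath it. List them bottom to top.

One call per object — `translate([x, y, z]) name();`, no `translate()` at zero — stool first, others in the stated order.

stool();
translate([25, 80, 420]) open_box();
translate([26, 81, 556]) open_box_2();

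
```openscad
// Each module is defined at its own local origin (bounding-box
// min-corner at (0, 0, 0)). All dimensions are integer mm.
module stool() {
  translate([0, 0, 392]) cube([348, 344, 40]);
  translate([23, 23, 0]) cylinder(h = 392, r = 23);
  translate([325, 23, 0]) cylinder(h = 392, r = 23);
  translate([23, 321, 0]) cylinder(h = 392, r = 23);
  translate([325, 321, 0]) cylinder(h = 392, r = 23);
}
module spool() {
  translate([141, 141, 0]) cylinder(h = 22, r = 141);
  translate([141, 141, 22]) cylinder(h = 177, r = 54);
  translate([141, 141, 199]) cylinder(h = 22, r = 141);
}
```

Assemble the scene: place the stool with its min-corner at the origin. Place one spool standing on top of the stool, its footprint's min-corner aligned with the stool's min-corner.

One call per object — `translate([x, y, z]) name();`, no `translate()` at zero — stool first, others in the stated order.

stool();
translate([0, 0, 432]) spool();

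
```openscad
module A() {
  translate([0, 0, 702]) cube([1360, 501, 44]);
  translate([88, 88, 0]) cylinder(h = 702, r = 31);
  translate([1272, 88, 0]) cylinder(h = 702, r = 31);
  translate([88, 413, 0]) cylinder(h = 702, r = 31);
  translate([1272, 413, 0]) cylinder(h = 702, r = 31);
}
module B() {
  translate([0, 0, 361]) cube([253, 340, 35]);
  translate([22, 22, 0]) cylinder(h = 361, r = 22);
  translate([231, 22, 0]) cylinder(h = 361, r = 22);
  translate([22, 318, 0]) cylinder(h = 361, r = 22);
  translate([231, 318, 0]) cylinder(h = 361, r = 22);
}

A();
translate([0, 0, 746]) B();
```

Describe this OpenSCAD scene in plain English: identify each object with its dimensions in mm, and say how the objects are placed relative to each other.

A is a table with a 1360×501 mm rectangular top, 44 mm thick, top surface at z = 746 mm, supported by four round legs of 62 mm diameter, each leg's bounding box inset 57 mm from the nearest pair of top edges, running from the floor.

B is a simple wooden stool: a rectangular seat 253 mm (x) by 340 mm (y), 35 mm thick, top face at z = 396 mm, on four round legs, each 44 mm in diameter. The legs rest on z = 0, each leg's axis is inset half a diameter from the nearest pair of seat edges (so the leg's bounding box is flush with the corner).

The stool is on top of the table.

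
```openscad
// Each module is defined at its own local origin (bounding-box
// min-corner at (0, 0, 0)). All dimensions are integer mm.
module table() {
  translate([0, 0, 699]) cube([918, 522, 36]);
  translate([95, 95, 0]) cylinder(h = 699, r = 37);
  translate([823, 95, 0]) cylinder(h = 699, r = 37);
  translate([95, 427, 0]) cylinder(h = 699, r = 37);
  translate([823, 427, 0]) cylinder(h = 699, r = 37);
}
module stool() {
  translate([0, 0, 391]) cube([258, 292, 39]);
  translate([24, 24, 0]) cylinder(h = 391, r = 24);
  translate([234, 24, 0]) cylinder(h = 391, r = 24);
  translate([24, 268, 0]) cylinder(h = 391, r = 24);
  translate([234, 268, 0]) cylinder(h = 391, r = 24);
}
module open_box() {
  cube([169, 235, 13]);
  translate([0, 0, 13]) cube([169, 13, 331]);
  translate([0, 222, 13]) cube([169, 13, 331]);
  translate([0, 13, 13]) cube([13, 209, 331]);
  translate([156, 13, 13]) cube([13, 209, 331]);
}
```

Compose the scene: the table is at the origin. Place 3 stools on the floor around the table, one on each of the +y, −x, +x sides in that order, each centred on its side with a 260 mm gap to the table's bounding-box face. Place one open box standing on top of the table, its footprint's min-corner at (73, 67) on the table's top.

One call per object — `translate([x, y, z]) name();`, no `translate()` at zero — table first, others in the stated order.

table();
translate([330, 782, 0]) stool();
translate([-518, 115, 0]) stool();
translate([1178, 115, 0]) stool();
translate([73, 67, 735]) open_box();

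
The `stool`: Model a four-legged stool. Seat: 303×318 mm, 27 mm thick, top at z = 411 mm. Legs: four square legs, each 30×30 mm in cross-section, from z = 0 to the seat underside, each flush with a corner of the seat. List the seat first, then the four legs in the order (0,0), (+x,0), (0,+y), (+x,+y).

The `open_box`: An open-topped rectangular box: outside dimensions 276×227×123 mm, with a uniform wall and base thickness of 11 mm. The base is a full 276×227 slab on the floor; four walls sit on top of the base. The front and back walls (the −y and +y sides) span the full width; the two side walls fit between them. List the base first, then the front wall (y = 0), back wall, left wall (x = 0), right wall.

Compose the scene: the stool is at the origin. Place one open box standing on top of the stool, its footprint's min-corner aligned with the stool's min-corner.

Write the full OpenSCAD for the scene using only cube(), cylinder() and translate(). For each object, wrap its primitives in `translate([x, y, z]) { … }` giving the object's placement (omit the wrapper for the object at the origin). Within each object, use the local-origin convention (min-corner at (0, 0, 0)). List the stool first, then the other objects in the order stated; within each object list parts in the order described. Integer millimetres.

translate([0, 0, 384]) cube([303, 318, 27]);
cube([30, 30, 384]);
translate([273, 0, 0]) cube([30, 30, 384]);
translate([0, 288, 0]) cube([30, 30, 384]);
translate([273, 288, 0]) cube([30, 30, 384]);
translate([0, 0, 411]) {
  cube([276, 227, 11]);
  translate([0, 0, 11]) cube([276, 11, 112]);
  translate([0, 216, 11]) cube([276, 11, 112]);
  translate([0, 11, 11]) cube([11, 205, 112]);
  translate([265, 11, 11]) cube([11, 205, 112]);
}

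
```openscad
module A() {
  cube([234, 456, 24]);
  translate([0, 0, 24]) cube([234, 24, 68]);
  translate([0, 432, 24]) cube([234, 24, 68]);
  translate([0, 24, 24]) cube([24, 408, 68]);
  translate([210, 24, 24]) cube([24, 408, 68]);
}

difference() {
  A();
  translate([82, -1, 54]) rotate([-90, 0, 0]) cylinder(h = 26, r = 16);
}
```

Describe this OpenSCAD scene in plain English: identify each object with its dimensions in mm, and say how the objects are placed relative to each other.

A is an open storage box with external size 234×456×92 mm and wall thickness 24 mm (the base is also 24 mm thick). The base covers the whole footprint; the four walls stand on the base, with the y-facing walls full-width and the x-facing walls fitting between their inner faces.

The open box has a circular hole of radius 16 mm through its front wall, centred at (x = 82, z = 54).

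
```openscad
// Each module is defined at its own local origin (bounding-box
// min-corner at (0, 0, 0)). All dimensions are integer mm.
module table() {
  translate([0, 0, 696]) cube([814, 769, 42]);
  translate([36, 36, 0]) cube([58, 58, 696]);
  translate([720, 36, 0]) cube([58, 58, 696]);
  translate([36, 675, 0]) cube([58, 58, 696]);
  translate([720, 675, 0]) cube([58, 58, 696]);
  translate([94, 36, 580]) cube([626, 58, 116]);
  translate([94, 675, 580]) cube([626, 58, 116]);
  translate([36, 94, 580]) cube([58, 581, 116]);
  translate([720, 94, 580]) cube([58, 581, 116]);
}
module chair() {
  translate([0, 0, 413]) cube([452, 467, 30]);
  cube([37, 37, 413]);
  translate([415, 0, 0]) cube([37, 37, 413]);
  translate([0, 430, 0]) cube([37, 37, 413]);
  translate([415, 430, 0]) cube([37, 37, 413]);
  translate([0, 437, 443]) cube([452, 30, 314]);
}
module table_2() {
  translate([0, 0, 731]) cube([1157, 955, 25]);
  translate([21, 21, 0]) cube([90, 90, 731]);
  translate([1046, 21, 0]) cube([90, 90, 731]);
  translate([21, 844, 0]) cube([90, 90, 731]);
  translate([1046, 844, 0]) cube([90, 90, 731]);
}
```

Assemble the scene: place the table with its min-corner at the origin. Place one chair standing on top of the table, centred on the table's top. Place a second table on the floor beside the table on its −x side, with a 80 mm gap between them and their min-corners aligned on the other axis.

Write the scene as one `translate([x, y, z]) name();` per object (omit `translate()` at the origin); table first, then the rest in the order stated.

table();
translate([181, 151, 738]) chair();
translate([-1237, 0, 0]) table_2();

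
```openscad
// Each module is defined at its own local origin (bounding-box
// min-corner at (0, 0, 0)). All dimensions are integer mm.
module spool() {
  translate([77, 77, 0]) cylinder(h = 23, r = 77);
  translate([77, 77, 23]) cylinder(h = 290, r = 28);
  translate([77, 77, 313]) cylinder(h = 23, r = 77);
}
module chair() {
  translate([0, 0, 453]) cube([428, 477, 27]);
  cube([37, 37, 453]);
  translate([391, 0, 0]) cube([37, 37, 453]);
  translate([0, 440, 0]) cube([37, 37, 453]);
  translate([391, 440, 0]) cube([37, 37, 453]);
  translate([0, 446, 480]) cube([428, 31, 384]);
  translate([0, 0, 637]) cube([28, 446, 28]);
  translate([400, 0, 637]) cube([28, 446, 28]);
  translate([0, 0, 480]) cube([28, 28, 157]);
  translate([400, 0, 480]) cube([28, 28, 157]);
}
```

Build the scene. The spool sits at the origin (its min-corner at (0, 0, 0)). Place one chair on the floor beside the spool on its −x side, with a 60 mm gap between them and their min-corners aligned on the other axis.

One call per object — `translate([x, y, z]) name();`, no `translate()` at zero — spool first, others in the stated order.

spool();
translate([-488, 0, 0]) chair();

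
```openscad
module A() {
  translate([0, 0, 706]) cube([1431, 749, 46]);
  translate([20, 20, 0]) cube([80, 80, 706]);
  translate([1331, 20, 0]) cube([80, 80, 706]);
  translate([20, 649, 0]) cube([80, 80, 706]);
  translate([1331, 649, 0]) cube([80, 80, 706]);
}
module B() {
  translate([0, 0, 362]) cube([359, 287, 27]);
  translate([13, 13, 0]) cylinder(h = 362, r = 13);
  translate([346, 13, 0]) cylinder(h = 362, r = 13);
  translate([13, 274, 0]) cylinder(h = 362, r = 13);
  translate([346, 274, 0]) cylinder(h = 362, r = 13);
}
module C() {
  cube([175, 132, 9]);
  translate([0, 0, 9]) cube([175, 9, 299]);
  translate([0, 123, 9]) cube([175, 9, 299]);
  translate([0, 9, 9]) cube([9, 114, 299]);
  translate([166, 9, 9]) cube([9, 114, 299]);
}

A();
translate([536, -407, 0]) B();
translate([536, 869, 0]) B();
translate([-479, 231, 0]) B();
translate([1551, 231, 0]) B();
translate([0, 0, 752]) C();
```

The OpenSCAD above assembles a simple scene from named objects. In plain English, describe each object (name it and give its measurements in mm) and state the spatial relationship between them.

A is a rectangular dining table. The top is 1431×749×46 mm with its upper surface at z = 752 mm. It stands on four 80×80 mm square legs, each inset 20 mm from the nearest pair of top edges, running from the floor to the underside of the top.

B is a simple wooden stool: a rectangular seat 359 mm (x) by 287 mm (y), 27 mm thick, top face at z = 389 mm, on four round legs, each 26 mm in diameter. The legs rest on z = 0, each leg's axis is inset half a diameter from the nearest pair of seat edges (so the leg's bounding box is flush with the corner).

C is an open-topped rectangular box: outside dimensions 175×132×308 mm, with a uniform wall and base thickness of 9 mm. The base is a full 175×132 slab on the floor; four walls sit on top of the base. The front and back walls (the −y and +y sides) span the full width; the two side walls fit between them.

Four stools sit around the table at the −y, +y, −x, +x sides. The open box is on top of the table.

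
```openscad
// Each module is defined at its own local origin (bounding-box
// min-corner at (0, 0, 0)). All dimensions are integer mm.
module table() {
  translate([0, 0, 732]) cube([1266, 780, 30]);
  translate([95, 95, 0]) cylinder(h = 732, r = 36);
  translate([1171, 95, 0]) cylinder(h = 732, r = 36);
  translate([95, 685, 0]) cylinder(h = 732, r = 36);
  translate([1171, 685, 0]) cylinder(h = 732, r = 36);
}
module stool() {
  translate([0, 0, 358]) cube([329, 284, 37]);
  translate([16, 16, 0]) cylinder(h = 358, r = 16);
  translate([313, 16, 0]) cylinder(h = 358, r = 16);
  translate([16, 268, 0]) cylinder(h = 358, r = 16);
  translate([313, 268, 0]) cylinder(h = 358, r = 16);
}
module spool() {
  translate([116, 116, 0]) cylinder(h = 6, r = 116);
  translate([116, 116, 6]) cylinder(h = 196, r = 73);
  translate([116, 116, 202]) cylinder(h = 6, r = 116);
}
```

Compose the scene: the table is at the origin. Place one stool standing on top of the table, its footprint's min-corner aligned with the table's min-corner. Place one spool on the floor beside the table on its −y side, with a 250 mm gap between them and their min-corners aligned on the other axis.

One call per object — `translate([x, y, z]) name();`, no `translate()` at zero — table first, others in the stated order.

table();
translate([0, 0, 762]) stool();
translate([0, -482, 0]) spool();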